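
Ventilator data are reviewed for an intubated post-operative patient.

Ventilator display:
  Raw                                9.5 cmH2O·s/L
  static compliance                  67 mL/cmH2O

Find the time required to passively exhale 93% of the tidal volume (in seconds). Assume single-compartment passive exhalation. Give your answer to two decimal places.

τ = R × C = 9.5 × 67 mL/cmH2O = 9.5 × 0.067 L/cmH2O = 0.6365 s.
Exhaled fraction f = 1 − e^(−t/τ) → t = −τ·ln(1 − f) = −0.6365·ln(0.07) = 1.693 s.

1.69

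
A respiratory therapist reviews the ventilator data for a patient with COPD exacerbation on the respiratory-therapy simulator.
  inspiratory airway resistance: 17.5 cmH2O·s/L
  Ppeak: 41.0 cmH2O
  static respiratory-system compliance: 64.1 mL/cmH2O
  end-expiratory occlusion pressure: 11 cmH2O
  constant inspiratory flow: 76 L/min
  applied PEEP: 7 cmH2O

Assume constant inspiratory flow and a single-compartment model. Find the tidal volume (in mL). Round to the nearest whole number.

Flow: 76 L/min ÷ 60 = 1.2667 L/s.
Total PEEP = 11 cmH2O (set 7 + intrinsic 4); this is the baseline alveolar pressure.
Equation of motion (constant flow): PIP = Vt/C + R·V̇ + PEEP.
Vt/C = PIP − R·V̇ − PEEP = 41.0 − 22.167 − 11 = 7.833 cmH2O.
Vt = C × 7.833 = 64.1 × 7.833 = 502.1 mL.

502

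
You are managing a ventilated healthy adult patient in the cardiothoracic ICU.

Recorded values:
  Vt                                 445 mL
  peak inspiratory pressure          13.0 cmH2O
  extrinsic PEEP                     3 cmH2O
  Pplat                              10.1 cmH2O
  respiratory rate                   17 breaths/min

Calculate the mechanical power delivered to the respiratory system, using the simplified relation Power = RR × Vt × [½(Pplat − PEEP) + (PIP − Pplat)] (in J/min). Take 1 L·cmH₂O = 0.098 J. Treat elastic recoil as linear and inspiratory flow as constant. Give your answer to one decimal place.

4.8

Per-breath work = Vt × [½(Pplat−PEEP) + (PIP−Pplat)] = 0.445 × [0.5×7.1 + 2.9] = 0.445 × 6.45 = 2.87 L·cmH2O.
Power = 17 × 2.87 = 48.79 L·cmH2O/min.
× 0.098 J/(L·cmH2O) → 4.781 J/min.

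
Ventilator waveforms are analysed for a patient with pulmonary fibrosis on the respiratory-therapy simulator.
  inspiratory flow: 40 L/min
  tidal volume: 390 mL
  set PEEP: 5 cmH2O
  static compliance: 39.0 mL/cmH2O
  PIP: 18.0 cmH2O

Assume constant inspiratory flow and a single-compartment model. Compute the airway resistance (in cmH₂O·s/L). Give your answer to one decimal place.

Flow: 40 L/min ÷ 60 = 0.6667 L/s.
Equation of motion (constant flow): PIP = Vt/C + R·V̇ + PEEP.
R·V̇ = PIP − Vt/C − PEEP = 18.0 − 390/39.0 − 5 = 18.0 − 10.0 − 5 = 3.0 cmH2O.
R = 3.0 / 0.6667 = 4.5 cmH2O·s/L.

4.5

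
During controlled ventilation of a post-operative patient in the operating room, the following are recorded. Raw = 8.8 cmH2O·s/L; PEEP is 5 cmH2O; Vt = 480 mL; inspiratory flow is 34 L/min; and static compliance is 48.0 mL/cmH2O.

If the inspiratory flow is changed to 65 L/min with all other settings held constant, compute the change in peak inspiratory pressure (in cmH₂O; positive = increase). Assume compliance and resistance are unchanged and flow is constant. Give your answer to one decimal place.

Flow: 34 L/min ÷ 60 = 0.5667 L/s.
New flow: 65 L/min ÷ 60 = 1.0833 L/s.
PIP = Vt/C + R·V̇ + PEEP (constant-flow equation of motion).
Only the resistive term changes: ΔPIP = R × ΔV̇ = 8.8 × (1.0833 − 0.5667) = 8.8 × 0.5166 = 4.546 cmH2O.

4.5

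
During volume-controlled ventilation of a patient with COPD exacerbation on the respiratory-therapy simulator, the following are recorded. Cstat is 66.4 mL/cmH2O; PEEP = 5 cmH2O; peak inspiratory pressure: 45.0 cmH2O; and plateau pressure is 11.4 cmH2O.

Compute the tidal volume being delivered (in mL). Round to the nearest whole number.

425

Vt = Cstat × (Pplat − PEEP) = 66.4 × (11.4 − 5) = 66.4 × 6.4 = 424.96 mL.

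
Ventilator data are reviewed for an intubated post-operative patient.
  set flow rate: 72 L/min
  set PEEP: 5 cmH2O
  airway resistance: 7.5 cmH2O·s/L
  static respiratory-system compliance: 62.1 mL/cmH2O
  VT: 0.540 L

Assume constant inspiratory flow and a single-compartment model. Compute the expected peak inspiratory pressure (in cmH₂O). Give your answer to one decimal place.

22.7

Flow: 72 L/min ÷ 60 = 1.2 L/s.
Equation of motion (constant flow): PIP = Vt/C + R·V̇ + PEEP.
PIP = 540/62.1 + 7.5×1.2 + 5 = 8.696 + 9.0 + 5 = 22.696 cmH2O.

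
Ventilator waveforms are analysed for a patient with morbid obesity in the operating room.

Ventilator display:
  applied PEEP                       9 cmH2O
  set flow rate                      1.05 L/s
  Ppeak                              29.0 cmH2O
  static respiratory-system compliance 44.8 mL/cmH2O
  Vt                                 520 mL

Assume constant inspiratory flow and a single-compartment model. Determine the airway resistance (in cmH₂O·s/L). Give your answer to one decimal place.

Equation of motion (constant flow): PIP = Vt/C + R·V̇ + PEEP.
R·V̇ = PIP − Vt/C − PEEP = 29.0 − 520/44.8 − 9 = 29.0 − 11.607 − 9 = 8.393 cmH2O.
R = 8.393 / 1.05 = 7.993 cmH2O·s/L.

8.0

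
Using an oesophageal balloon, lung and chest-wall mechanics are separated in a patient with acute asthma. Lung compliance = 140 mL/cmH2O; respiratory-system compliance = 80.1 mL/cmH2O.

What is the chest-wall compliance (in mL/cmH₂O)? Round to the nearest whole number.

1/Ccw = 1/Crs − 1/CL.
1/Ccw = 1/80.1 − 1/140 = 0.005342.
Ccw = 187.2 mL/cmH2O.

187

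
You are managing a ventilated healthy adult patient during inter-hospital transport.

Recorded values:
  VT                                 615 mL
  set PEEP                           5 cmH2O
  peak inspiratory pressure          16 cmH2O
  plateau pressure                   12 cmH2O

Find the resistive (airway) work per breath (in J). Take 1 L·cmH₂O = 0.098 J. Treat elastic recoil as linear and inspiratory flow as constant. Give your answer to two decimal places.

With constant inspiratory flow the resistive pressure is constant at PIP − Pplat = 16 − 12 = 4.0 cmH2O, so resistive work = 4.0 × 0.615 = 2.46 L·cmH2O.
× 0.098 J/(L·cmH2O) → 0.2411 J.

0.24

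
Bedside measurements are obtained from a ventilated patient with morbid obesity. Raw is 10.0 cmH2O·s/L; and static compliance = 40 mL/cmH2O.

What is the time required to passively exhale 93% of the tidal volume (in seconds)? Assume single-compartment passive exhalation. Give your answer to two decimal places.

τ = R × C = 10.0 × 40 mL/cmH2O = 10.0 × 0.040 L/cmH2O = 0.4 s.
Exhaled fraction f = 1 − e^(−t/τ) → t = −τ·ln(1 − f) = −0.4·ln(0.07) = 1.064 s.

1.06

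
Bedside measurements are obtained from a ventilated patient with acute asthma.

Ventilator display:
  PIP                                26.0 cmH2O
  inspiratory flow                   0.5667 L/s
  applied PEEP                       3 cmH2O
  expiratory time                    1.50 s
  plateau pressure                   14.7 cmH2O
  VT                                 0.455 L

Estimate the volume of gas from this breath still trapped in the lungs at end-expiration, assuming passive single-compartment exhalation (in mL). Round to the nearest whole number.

R = (PIP − Pplat)/V̇ = (26.0 − 14.7) / 0.5667 = 11.3/0.5667 = 19.94 cmH2O·s/L.
C = Vt/(Pplat − PEEP) = 455.0 / (14.7 − 3) = 455.0/11.7 = 38.889 mL/cmH2O.
τ = R × C = 19.94 × 0.03889 L/cmH2O = 0.7755 s.
Fraction remaining = e^(−Te/τ) = e^(−1.50/0.7755) = 0.1445.
Trapped volume = 455.0 × 0.1445 = 65.748 mL.

66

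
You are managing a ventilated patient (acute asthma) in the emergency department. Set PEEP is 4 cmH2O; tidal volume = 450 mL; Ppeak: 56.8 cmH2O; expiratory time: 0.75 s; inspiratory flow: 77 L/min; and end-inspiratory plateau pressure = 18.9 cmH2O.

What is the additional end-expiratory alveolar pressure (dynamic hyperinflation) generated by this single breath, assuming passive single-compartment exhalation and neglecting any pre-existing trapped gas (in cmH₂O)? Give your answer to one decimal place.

6.4

Flow: 77 L/min ÷ 60 = 1.2833 L/s.
R = (PIP − Pplat)/V̇ = (56.8 − 18.9) / 1.2833 = 37.9/1.2833 = 29.533 cmH2O·s/L.
C = Vt/(Pplat − PEEP) = 450.0 / (18.9 − 4) = 450.0/14.9 = 30.201 mL/cmH2O.
τ = R × C = 29.533 × 0.0302 L/cmH2O = 0.8919 s.
Fraction remaining = e^(−Te/τ) = e^(−0.75/0.8919) = 0.4313; trapped volume = 450.0 × 0.4313 = 194.09 mL.
Additional alveolar pressure from trapping ≈ V_trapped / C = 194.09 / 30.201 = 6.427 cmH2O.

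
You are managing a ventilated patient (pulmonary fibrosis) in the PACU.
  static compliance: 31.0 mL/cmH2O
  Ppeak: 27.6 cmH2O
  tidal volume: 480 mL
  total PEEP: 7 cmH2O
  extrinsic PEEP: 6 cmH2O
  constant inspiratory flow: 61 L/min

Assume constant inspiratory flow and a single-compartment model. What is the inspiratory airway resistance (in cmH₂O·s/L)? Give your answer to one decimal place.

Flow: 61 L/min ÷ 60 = 1.0167 L/s.
Total PEEP = 7 cmH2O (set 6 + intrinsic 1); this is the baseline alveolar pressure.
Equation of motion (constant flow): PIP = Vt/C + R·V̇ + PEEP.
R·V̇ = PIP − Vt/C − PEEP = 27.6 − 480/31.0 − 7 = 27.6 − 15.484 − 7 = 5.116 cmH2O.
R = 5.116 / 1.0167 = 5.032 cmH2O·s/L.

5.0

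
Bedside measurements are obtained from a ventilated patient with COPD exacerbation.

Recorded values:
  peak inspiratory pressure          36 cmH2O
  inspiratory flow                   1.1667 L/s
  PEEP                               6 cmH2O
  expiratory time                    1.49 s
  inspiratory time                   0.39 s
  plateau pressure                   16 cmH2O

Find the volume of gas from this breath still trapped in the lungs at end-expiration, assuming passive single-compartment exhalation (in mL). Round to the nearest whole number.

Vt = flow × Ti = 1.1667 L/s × 0.39 s × 1000 mL/L = 455.01 mL.
R = (PIP − Pplat)/V̇ = (36 − 16) / 1.1667 = 20.0/1.1667 = 17.142 cmH2O·s/L.
C = Vt/(Pplat − PEEP) = 455.01 / (16 − 6) = 455.01/10.0 = 45.501 mL/cmH2O.
τ = R × C = 17.142 × 0.0455 L/cmH2O = 0.78 s.
Fraction remaining = e^(−Te/τ) = e^(−1.49/0.78) = 0.148.
Trapped volume = 455.01 × 0.148 = 67.341 mL.

67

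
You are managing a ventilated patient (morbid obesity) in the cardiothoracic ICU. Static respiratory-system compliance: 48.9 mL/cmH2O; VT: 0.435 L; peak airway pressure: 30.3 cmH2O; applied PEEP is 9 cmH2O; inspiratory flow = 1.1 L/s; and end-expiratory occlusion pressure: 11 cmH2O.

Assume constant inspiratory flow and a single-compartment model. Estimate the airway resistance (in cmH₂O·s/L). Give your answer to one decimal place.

9.5

Total PEEP = 11 cmH2O (set 9 + intrinsic 2); this is the baseline alveolar pressure.
Equation of motion (constant flow): PIP = Vt/C + R·V̇ + PEEP.
R·V̇ = PIP − Vt/C − PEEP = 30.3 − 435/48.9 − 11 = 30.3 − 8.896 − 11 = 10.404 cmH2O.
R = 10.404 / 1.1 = 9.458 cmH2O·s/L.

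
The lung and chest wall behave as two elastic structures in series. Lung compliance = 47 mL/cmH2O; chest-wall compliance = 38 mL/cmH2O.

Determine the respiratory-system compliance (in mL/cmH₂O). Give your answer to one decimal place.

21.0

Lung and chest wall are elastances in series: 1/Crs = 1/CL + 1/Ccw.
1/Crs = 1/47 + 1/38 = 0.04759.
Crs = 21.013 mL/cmH2O.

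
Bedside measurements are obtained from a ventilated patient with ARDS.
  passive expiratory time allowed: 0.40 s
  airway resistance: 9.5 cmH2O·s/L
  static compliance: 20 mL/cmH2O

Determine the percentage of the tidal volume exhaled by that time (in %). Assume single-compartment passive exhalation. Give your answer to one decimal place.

87.8

τ = R × C = 9.5 × 20 mL/cmH2O = 9.5 × 0.020 L/cmH2O = 0.19 s.
Passive exhalation: V(t)/V₀ = e^(−t/τ) = e^(−0.40/0.19) = 0.1218.
Fraction exhaled = 1 − 0.1218 = 0.8782 → 87.82%.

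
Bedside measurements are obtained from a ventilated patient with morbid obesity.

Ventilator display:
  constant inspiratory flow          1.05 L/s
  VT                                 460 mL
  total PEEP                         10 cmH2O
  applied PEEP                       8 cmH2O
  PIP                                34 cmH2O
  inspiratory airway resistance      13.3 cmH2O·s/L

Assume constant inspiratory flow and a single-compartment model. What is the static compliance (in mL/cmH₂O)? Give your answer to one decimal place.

45.8

Total PEEP = 10 cmH2O (set 8 + intrinsic 2); this is the baseline alveolar pressure.
Equation of motion (constant flow): PIP = Vt/C + R·V̇ + PEEP.
Vt/C = PIP − R·V̇ − PEEP = 34 − 13.3×1.05 − 10 = 34 − 13.965 − 10 = 10.035 cmH2O.
C = Vt / 10.035 = 460 / 10.035 = 45.84 mL/cmH2O.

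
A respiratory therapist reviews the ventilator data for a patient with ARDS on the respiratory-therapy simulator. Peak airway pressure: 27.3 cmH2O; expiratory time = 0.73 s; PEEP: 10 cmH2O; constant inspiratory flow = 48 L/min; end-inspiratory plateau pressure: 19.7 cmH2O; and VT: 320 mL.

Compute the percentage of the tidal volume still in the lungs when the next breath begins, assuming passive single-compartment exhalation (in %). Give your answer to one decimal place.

Flow: 48 L/min ÷ 60 = 0.8 L/s.
R = (PIP − Pplat)/V̇ = (27.3 − 19.7) / 0.8 = 7.6/0.8 = 9.5 cmH2O·s/L.
C = Vt/(Pplat − PEEP) = 320.0 / (19.7 − 10) = 320.0/9.7 = 32.99 mL/cmH2O.
τ = R × C = 9.5 × 0.03299 L/cmH2O = 0.3134 s.
Fraction remaining at end-expiration = e^(−Te/τ) = e^(−0.73/0.3134) = 0.09736 → 9.736%.

9.7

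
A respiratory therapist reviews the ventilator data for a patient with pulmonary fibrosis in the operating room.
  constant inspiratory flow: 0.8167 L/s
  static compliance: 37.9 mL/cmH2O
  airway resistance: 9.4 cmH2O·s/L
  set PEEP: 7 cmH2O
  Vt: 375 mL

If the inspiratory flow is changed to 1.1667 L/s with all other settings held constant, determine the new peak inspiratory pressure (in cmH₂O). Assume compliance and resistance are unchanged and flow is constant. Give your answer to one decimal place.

27.9

PIP = Vt/C + R·V̇ + PEEP (constant-flow equation of motion).
Only the resistive term changes: ΔPIP = R × ΔV̇ = 9.4 × (1.1667 − 0.8167) = 9.4 × 0.35 = 3.29 cmH2O.
Original PIP = 375/37.9 + 9.4×0.8167 + 7 = 24.571 cmH2O; new PIP = 24.571 + (3.29) = 27.861 cmH2O.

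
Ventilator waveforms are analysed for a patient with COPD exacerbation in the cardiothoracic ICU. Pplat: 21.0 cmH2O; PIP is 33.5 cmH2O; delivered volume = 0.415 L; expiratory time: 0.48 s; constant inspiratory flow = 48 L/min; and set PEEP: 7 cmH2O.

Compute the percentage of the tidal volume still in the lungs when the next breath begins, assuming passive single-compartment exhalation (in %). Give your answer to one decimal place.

35.5

Flow: 48 L/min ÷ 60 = 0.8 L/s.
R = (PIP − Pplat)/V̇ = (33.5 − 21.0) / 0.8 = 12.5/0.8 = 15.625 cmH2O·s/L.
C = Vt/(Pplat − PEEP) = 415.0 / (21.0 − 7) = 415.0/14.0 = 29.643 mL/cmH2O.
τ = R × C = 15.625 × 0.02964 L/cmH2O = 0.4631 s.
Fraction remaining at end-expiration = e^(−Te/τ) = e^(−0.48/0.4631) = 0.3547 → 35.47%.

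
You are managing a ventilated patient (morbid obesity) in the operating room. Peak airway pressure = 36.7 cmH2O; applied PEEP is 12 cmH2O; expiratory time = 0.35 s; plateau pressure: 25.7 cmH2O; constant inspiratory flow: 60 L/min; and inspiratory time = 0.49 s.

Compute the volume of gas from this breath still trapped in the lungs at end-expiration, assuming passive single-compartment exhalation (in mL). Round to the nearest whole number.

201

Flow: 60 L/min ÷ 60 = 1 L/s.
Vt = flow × Ti = 1 L/s × 0.49 s × 1000 mL/L = 490.0 mL.
R = (PIP − Pplat)/V̇ = (36.7 − 25.7) / 1 = 11.0/1 = 11.0 cmH2O·s/L.
C = Vt/(Pplat − PEEP) = 490.0 / (25.7 − 12) = 490.0/13.7 = 35.766 mL/cmH2O.
τ = R × C = 11.0 × 0.03577 L/cmH2O = 0.3935 s.
Fraction remaining = e^(−Te/τ) = e^(−0.35/0.3935) = 0.4109.
Trapped volume = 490.0 × 0.4109 = 201.34 mL.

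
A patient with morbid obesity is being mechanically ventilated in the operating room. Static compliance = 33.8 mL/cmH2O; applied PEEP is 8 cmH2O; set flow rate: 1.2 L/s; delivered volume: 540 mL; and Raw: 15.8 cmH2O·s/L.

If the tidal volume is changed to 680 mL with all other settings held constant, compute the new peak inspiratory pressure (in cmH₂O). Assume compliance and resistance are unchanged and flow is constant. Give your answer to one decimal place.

47.1

PIP = Vt/C + R·V̇ + PEEP (constant-flow equation of motion).
Only the elastic term changes: ΔPIP = ΔVt / C = (680 − 540) / 33.8 = 4.142 cmH2O.
Original PIP = 540/33.8 + 15.8×1.2 + 8 = 42.936 cmH2O; new PIP = 42.936 + (4.142) = 47.078 cmH2O.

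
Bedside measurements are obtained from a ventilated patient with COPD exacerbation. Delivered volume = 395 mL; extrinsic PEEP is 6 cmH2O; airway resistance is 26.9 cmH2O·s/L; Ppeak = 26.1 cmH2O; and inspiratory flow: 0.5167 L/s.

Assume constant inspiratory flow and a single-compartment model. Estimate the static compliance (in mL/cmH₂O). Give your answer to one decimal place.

63.7

Equation of motion (constant flow): PIP = Vt/C + R·V̇ + PEEP.
Vt/C = PIP − R·V̇ − PEEP = 26.1 − 26.9×0.5167 − 6 = 26.1 − 13.899 − 6 = 6.201 cmH2O.
C = Vt / 6.201 = 395 / 6.201 = 63.699 mL/cmH2O.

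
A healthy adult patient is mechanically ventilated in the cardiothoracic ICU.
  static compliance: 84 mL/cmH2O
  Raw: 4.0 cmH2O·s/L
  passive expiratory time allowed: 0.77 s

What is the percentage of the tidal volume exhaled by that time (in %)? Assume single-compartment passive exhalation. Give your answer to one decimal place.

τ = R × C = 4.0 × 84 mL/cmH2O = 4.0 × 0.084 L/cmH2O = 0.336 s.
Passive exhalation: V(t)/V₀ = e^(−t/τ) = e^(−0.77/0.336) = 0.1011.
Fraction exhaled = 1 − 0.1011 = 0.8989 → 89.89%.

89.9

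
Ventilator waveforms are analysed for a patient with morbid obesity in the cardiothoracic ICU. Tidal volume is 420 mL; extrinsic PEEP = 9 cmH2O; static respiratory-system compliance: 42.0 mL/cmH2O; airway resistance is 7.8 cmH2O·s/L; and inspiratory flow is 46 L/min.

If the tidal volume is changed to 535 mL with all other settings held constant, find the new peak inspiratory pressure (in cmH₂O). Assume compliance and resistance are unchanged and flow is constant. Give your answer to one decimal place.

Flow: 46 L/min ÷ 60 = 0.7667 L/s.
PIP = Vt/C + R·V̇ + PEEP (constant-flow equation of motion).
Only the elastic term changes: ΔPIP = ΔVt / C = (535 − 420) / 42.0 = 2.738 cmH2O.
Original PIP = 420/42.0 + 7.8×0.7667 + 9 = 24.98 cmH2O; new PIP = 24.98 + (2.738) = 27.718 cmH2O.

27.7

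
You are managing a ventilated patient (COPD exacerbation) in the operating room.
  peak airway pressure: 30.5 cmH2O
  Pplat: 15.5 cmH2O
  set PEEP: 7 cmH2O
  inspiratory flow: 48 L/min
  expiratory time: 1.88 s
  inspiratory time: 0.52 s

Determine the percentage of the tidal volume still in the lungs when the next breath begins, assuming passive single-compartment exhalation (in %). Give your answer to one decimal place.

Flow: 48 L/min ÷ 60 = 0.8 L/s.
Vt = flow × Ti = 0.8 L/s × 0.52 s × 1000 mL/L = 416.0 mL.
R = (PIP − Pplat)/V̇ = (30.5 − 15.5) / 0.8 = 15.0/0.8 = 18.75 cmH2O·s/L.
C = Vt/(Pplat − PEEP) = 416.0 / (15.5 − 7) = 416.0/8.5 = 48.941 mL/cmH2O.
τ = R × C = 18.75 × 0.04894 L/cmH2O = 0.9176 s.
Fraction remaining at end-expiration = e^(−Te/τ) = e^(−1.88/0.9176) = 0.1289 → 12.89%.

12.9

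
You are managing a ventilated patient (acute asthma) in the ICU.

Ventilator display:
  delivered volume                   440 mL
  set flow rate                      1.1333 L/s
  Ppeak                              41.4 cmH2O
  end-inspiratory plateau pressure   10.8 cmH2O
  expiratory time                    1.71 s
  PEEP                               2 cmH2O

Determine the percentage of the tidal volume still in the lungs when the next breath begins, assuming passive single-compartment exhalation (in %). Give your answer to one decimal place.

28.2

R = (PIP − Pplat)/V̇ = (41.4 − 10.8) / 1.1333 = 30.6/1.1333 = 27.001 cmH2O·s/L.
C = Vt/(Pplat − PEEP) = 440.0 / (10.8 − 2) = 440.0/8.8 = 50.0 mL/cmH2O.
τ = R × C = 27.001 × 0.05 L/cmH2O = 1.35 s.
Fraction remaining at end-expiration = e^(−Te/τ) = e^(−1.71/1.35) = 0.2818 → 28.18%.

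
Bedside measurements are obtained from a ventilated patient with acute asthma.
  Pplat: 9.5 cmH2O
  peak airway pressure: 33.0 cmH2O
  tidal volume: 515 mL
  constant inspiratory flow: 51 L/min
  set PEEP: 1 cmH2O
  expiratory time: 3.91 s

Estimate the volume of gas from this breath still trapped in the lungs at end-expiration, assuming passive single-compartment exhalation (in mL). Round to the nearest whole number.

Flow: 51 L/min ÷ 60 = 0.85 L/s.
R = (PIP − Pplat)/V̇ = (33.0 − 9.5) / 0.85 = 23.5/0.85 = 27.647 cmH2O·s/L.
C = Vt/(Pplat − PEEP) = 515.0 / (9.5 − 1) = 515.0/8.5 = 60.588 mL/cmH2O.
τ = R × C = 27.647 × 0.06059 L/cmH2O = 1.675 s.
Fraction remaining = e^(−Te/τ) = e^(−3.91/1.675) = 0.09688.
Trapped volume = 515.0 × 0.09688 = 49.893 mL.

50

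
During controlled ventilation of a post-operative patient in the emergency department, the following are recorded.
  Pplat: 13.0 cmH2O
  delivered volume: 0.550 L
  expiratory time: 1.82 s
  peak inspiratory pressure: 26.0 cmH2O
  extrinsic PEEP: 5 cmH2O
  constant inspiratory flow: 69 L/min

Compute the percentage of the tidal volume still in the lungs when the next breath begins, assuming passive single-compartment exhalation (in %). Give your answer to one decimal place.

Flow: 69 L/min ÷ 60 = 1.15 L/s.
R = (PIP − Pplat)/V̇ = (26.0 − 13.0) / 1.15 = 13.0/1.15 = 11.304 cmH2O·s/L.
C = Vt/(Pplat − PEEP) = 550.0 / (13.0 − 5) = 550.0/8.0 = 68.75 mL/cmH2O.
τ = R × C = 11.304 × 0.06875 L/cmH2O = 0.7772 s.
Fraction remaining at end-expiration = e^(−Te/τ) = e^(−1.82/0.7772) = 0.09616 → 9.616%.

9.6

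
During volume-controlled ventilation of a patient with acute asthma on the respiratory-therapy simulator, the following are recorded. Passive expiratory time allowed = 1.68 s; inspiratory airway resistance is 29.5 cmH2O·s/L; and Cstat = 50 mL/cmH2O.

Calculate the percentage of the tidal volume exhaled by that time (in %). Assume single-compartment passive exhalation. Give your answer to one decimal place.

τ = R × C = 29.5 × 50 mL/cmH2O = 29.5 × 0.050 L/cmH2O = 1.475 s.
Passive exhalation: V(t)/V₀ = e^(−t/τ) = e^(−1.68/1.475) = 0.3201.
Fraction exhaled = 1 − 0.3201 = 0.6799 → 67.99%.

68.0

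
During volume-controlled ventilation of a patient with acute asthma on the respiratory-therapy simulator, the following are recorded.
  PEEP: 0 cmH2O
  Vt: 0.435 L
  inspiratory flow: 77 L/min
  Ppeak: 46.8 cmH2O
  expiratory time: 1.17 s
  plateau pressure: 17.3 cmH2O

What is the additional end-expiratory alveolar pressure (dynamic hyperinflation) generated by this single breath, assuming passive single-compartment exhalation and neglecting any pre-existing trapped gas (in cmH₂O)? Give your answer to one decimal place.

2.3

Flow: 77 L/min ÷ 60 = 1.2833 L/s.
R = (PIP − Pplat)/V̇ = (46.8 − 17.3) / 1.2833 = 29.5/1.2833 = 22.988 cmH2O·s/L.
C = Vt/(Pplat − PEEP) = 435.0 / (17.3 − 0) = 435.0/17.3 = 25.145 mL/cmH2O.
τ = R × C = 22.988 × 0.02515 L/cmH2O = 0.5781 s.
Fraction remaining = e^(−Te/τ) = e^(−1.17/0.5781) = 0.1321; trapped volume = 435.0 × 0.1321 = 57.464 mL.
Additional alveolar pressure from trapping ≈ V_trapped / C = 57.464 / 25.145 = 2.285 cmH2O.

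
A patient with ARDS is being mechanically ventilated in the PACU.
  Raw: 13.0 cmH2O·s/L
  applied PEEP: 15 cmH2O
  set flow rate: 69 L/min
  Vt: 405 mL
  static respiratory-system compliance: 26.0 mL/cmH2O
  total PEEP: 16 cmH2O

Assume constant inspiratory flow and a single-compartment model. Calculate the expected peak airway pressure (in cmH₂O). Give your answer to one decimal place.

Flow: 69 L/min ÷ 60 = 1.15 L/s.
Total PEEP = 16 cmH2O (set 15 + intrinsic 1); this is the baseline alveolar pressure.
Equation of motion (constant flow): PIP = Vt/C + R·V̇ + PEEP.
PIP = 405/26.0 + 13.0×1.15 + 16 = 15.577 + 14.95 + 16 = 46.527 cmH2O.

46.5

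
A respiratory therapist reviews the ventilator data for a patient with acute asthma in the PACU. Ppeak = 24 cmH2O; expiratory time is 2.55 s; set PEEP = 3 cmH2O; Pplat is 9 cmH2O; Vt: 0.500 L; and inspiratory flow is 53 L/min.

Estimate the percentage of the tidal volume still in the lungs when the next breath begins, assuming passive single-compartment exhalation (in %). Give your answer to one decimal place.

16.5

Flow: 53 L/min ÷ 60 = 0.8833 L/s.
R = (PIP − Pplat)/V̇ = (24 − 9) / 0.8833 = 15.0/0.8833 = 16.982 cmH2O·s/L.
C = Vt/(Pplat − PEEP) = 500.0 / (9 − 3) = 500.0/6.0 = 83.333 mL/cmH2O.
τ = R × C = 16.982 × 0.08333 L/cmH2O = 1.415 s.
Fraction remaining at end-expiration = e^(−Te/τ) = e^(−2.55/1.415) = 0.1649 → 16.49%.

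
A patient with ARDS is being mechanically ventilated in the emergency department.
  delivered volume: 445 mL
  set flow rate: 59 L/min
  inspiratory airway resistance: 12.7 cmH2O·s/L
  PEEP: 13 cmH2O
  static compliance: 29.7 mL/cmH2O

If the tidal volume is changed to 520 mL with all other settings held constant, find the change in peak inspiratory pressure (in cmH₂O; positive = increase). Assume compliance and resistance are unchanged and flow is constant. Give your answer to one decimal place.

PIP = Vt/C + R·V̇ + PEEP (constant-flow equation of motion).
Only the elastic term changes: ΔPIP = ΔVt / C = (520 − 445) / 29.7 = 2.525 cmH2O.

2.5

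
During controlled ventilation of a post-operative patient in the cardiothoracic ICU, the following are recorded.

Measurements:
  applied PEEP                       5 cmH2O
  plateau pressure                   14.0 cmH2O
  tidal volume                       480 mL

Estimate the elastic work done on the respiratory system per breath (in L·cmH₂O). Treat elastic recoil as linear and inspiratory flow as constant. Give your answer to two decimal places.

Elastic work ≈ ½ × (Pplat − PEEP) × Vt = 0.5 × (14.0 − 5) × 0.480 L = 0.5 × 9.0 × 0.480 = 2.16 L·cmH2O.

2.16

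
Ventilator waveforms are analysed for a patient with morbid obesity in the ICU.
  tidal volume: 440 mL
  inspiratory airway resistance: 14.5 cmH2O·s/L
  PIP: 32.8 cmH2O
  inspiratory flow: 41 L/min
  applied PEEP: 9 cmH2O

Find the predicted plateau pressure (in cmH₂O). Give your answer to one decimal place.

Flow: 41 L/min ÷ 60 = 0.6833 L/s.
Pplat = PIP − Raw × flow = 32.8 − 14.5 × 0.6833 = 32.8 − 9.908 = 22.892 cmH2O.

22.9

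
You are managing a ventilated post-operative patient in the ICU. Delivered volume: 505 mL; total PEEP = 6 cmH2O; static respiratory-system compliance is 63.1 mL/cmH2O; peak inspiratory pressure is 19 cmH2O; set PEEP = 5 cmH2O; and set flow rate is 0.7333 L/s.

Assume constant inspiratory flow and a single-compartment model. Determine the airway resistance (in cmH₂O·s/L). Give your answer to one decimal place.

6.8

Total PEEP = 6 cmH2O (set 5 + intrinsic 1); this is the baseline alveolar pressure.
Equation of motion (constant flow): PIP = Vt/C + R·V̇ + PEEP.
R·V̇ = PIP − Vt/C − PEEP = 19 − 505/63.1 − 6 = 19 − 8.003 − 6 = 4.997 cmH2O.
R = 4.997 / 0.7333 = 6.814 cmH2O·s/L.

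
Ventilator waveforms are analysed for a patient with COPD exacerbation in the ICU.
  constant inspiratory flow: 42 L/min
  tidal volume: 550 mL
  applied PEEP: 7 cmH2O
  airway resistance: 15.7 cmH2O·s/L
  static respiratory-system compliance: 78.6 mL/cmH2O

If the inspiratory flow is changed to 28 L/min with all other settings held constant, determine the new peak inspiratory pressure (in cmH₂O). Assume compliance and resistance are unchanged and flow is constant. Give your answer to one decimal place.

Flow: 42 L/min ÷ 60 = 0.7 L/s.
New flow: 28 L/min ÷ 60 = 0.4667 L/s.
PIP = Vt/C + R·V̇ + PEEP (constant-flow equation of motion).
Only the resistive term changes: ΔPIP = R × ΔV̇ = 15.7 × (0.4667 − 0.7) = 15.7 × -0.2333 = -3.663 cmH2O.
Original PIP = 550/78.6 + 15.7×0.7 + 7 = 24.987 cmH2O; new PIP = 24.987 + (-3.663) = 21.324 cmH2O.

21.3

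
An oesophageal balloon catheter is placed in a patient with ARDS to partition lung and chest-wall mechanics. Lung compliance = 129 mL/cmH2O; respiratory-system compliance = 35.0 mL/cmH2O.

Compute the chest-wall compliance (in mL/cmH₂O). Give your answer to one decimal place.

48.0

1/Ccw = 1/Crs − 1/CL.
1/Ccw = 1/35.0 − 1/129 = 0.02082.
Ccw = 48.031 mL/cmH2O.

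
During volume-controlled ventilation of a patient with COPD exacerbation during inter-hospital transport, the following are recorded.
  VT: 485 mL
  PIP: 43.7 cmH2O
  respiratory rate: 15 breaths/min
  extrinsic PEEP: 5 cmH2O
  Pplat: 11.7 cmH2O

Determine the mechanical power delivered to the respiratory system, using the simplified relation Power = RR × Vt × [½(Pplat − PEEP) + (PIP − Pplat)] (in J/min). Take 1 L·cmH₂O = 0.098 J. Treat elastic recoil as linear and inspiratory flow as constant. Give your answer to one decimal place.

Per-breath work = Vt × [½(Pplat−PEEP) + (PIP−Pplat)] = 0.485 × [0.5×6.7 + 32.0] = 0.485 × 35.35 = 17.145 L·cmH2O.
Power = 15 × 17.145 = 257.18 L·cmH2O/min.
× 0.098 J/(L·cmH2O) → 25.204 J/min.

25.2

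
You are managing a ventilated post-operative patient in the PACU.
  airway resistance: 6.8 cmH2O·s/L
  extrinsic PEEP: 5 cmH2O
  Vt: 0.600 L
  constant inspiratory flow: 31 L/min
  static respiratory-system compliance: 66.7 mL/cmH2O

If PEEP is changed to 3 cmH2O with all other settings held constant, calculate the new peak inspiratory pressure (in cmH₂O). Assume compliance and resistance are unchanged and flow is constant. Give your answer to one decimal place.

15.5

Flow: 31 L/min ÷ 60 = 0.5167 L/s.
PIP = Vt/C + R·V̇ + PEEP (constant-flow equation of motion).
Only the baseline term changes: ΔPIP = ΔPEEP = 3 − 5 = -2.0 cmH2O.
Original PIP = 600/66.7 + 6.8×0.5167 + 5 = 17.509 cmH2O; new PIP = 17.509 + (-2.0) = 15.509 cmH2O.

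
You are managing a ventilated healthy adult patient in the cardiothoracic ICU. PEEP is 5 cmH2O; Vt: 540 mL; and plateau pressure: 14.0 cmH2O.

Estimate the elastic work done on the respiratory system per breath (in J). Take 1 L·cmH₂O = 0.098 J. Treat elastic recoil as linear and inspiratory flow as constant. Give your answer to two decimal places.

0.24

Elastic work ≈ ½ × (Pplat − PEEP) × Vt = 0.5 × (14.0 − 5) × 0.540 L = 0.5 × 9.0 × 0.540 = 2.43 L·cmH2O.
× 0.098 J/(L·cmH2O) → 0.2381 J.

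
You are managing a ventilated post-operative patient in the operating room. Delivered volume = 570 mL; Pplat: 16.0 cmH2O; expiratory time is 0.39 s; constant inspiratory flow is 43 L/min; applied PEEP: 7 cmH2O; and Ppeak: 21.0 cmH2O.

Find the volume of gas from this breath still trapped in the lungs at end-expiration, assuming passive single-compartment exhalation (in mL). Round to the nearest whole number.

236

Flow: 43 L/min ÷ 60 = 0.7167 L/s.
R = (PIP − Pplat)/V̇ = (21.0 − 16.0) / 0.7167 = 5.0/0.7167 = 6.976 cmH2O·s/L.
C = Vt/(Pplat − PEEP) = 570.0 / (16.0 − 7) = 570.0/9.0 = 63.333 mL/cmH2O.
τ = R × C = 6.976 × 0.06333 L/cmH2O = 0.4418 s.
Fraction remaining = e^(−Te/τ) = e^(−0.39/0.4418) = 0.4136.
Trapped volume = 570.0 × 0.4136 = 235.75 mL.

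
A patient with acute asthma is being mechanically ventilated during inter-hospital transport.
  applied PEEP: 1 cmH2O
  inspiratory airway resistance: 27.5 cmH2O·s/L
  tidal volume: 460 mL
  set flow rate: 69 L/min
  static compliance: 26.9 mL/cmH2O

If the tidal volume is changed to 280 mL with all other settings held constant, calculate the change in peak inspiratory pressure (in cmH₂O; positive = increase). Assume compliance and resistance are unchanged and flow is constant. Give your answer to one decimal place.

-6.7

PIP = Vt/C + R·V̇ + PEEP (constant-flow equation of motion).
Only the elastic term changes: ΔPIP = ΔVt / C = (280 − 460) / 26.9 = -6.691 cmH2O.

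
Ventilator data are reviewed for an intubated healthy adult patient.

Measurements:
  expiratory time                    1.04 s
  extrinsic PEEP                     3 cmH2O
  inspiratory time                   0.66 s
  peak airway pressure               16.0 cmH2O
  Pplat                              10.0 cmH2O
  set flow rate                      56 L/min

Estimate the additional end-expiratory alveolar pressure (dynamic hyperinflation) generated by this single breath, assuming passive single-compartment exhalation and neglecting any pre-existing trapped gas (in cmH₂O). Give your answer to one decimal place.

1.1

Flow: 56 L/min ÷ 60 = 0.9333 L/s.
Vt = flow × Ti = 0.9333 L/s × 0.66 s × 1000 mL/L = 615.98 mL.
R = (PIP − Pplat)/V̇ = (16.0 − 10.0) / 0.9333 = 6.0/0.9333 = 6.429 cmH2O·s/L.
C = Vt/(Pplat − PEEP) = 615.98 / (10.0 − 3) = 615.98/7.0 = 87.997 mL/cmH2O.
τ = R × C = 6.429 × 0.088 L/cmH2O = 0.5658 s.
Fraction remaining = e^(−Te/τ) = e^(−1.04/0.5658) = 0.1591; trapped volume = 615.98 × 0.1591 = 98.002 mL.
Additional alveolar pressure from trapping ≈ V_trapped / C = 98.002 / 87.997 = 1.114 cmH2O.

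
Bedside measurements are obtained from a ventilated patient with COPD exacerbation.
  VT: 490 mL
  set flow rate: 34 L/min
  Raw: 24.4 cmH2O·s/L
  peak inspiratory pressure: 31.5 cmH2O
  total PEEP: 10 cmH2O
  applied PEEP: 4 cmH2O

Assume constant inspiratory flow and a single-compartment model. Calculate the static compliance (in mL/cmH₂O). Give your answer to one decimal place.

63.9

Flow: 34 L/min ÷ 60 = 0.5667 L/s.
Total PEEP = 10 cmH2O (set 4 + intrinsic 6); this is the baseline alveolar pressure.
Equation of motion (constant flow): PIP = Vt/C + R·V̇ + PEEP.
Vt/C = PIP − R·V̇ − PEEP = 31.5 − 24.4×0.5667 − 10 = 31.5 − 13.827 − 10 = 7.673 cmH2O.
C = Vt / 7.673 = 490 / 7.673 = 63.86 mL/cmH2O.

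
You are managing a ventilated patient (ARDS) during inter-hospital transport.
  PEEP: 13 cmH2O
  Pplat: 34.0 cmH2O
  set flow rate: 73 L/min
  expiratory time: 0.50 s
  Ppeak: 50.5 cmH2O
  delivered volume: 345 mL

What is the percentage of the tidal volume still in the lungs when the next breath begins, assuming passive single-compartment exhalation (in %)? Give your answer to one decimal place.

Flow: 73 L/min ÷ 60 = 1.2167 L/s.
R = (PIP − Pplat)/V̇ = (50.5 − 34.0) / 1.2167 = 16.5/1.2167 = 13.561 cmH2O·s/L.
C = Vt/(Pplat − PEEP) = 345.0 / (34.0 − 13) = 345.0/21.0 = 16.429 mL/cmH2O.
τ = R × C = 13.561 × 0.01643 L/cmH2O = 0.2228 s.
Fraction remaining at end-expiration = e^(−Te/τ) = e^(−0.50/0.2228) = 0.106 → 10.6%.

10.6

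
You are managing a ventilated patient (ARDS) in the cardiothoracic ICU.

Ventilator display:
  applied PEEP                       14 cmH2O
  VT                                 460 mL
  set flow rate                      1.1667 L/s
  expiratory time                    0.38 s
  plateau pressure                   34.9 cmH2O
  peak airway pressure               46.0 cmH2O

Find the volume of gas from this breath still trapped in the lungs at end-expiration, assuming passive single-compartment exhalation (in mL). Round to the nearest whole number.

75

R = (PIP − Pplat)/V̇ = (46.0 − 34.9) / 1.1667 = 11.1/1.1667 = 9.514 cmH2O·s/L.
C = Vt/(Pplat − PEEP) = 460.0 / (34.9 − 14) = 460.0/20.9 = 22.01 mL/cmH2O.
τ = R × C = 9.514 × 0.02201 L/cmH2O = 0.2094 s.
Fraction remaining = e^(−Te/τ) = e^(−0.38/0.2094) = 0.1629.
Trapped volume = 460.0 × 0.1629 = 74.934 mL.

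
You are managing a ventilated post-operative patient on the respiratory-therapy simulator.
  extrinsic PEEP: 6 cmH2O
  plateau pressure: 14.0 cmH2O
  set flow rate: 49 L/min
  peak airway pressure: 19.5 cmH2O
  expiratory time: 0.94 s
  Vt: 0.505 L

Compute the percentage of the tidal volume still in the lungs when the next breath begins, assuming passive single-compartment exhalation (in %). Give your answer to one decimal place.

Flow: 49 L/min ÷ 60 = 0.8167 L/s.
R = (PIP − Pplat)/V̇ = (19.5 − 14.0) / 0.8167 = 5.5/0.8167 = 6.734 cmH2O·s/L.
C = Vt/(Pplat − PEEP) = 505.0 / (14.0 − 6) = 505.0/8.0 = 63.125 mL/cmH2O.
τ = R × C = 6.734 × 0.06313 L/cmH2O = 0.4251 s.
Fraction remaining at end-expiration = e^(−Te/τ) = e^(−0.94/0.4251) = 0.1096 → 10.96%.

11.0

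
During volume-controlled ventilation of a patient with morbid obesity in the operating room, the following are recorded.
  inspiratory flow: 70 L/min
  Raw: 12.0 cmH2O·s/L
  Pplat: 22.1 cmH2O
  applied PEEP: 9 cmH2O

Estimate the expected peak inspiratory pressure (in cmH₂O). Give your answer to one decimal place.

36.1

Flow: 70 L/min ÷ 60 = 1.1667 L/s.
PIP = Pplat + Raw × flow = 22.1 + 12.0 × 1.1667 = 22.1 + 14.0 = 36.1 cmH2O.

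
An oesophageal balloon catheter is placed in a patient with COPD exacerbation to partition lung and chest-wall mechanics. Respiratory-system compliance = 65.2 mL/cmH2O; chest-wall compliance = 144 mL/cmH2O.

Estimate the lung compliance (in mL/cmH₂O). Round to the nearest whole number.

119

1/CL = 1/Crs − 1/Ccw.
1/CL = 1/65.2 − 1/144 = 0.008393.
CL = 119.15 mL/cmH2O.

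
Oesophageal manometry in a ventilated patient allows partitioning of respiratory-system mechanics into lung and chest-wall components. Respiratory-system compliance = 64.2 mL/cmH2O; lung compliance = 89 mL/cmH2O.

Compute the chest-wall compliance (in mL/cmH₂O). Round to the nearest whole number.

230

1/Ccw = 1/Crs − 1/CL.
1/Ccw = 1/64.2 − 1/89 = 0.00434.
Ccw = 230.41 mL/cmH2O.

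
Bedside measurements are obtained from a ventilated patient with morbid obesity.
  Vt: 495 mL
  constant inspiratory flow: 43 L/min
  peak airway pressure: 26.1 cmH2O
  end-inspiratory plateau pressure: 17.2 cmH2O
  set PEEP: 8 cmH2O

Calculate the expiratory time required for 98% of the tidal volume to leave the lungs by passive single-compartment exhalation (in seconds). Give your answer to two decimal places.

Flow: 43 L/min ÷ 60 = 0.7167 L/s.
R = (PIP − Pplat)/V̇ = (26.1 − 17.2) / 0.7167 = 8.9/0.7167 = 12.418 cmH2O·s/L.
C = Vt/(Pplat − PEEP) = 495.0 / (17.2 − 8) = 495.0/9.2 = 53.804 mL/cmH2O.
τ = R × C = 12.418 × 0.0538 L/cmH2O = 0.6681 s.
t = −τ·ln(1 − 0.98) = −0.6681·ln(0.02) = 2.614 s.

2.61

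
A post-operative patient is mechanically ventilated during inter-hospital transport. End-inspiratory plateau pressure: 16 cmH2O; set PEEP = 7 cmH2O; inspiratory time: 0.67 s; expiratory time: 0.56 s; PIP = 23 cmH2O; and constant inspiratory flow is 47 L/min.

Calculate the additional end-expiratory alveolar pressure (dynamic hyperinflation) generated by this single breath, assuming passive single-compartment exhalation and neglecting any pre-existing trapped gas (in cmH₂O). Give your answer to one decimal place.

3.1

Flow: 47 L/min ÷ 60 = 0.7833 L/s.
Vt = flow × Ti = 0.7833 L/s × 0.67 s × 1000 mL/L = 524.81 mL.
R = (PIP − Pplat)/V̇ = (23 − 16) / 0.7833 = 7.0/0.7833 = 8.937 cmH2O·s/L.
C = Vt/(Pplat − PEEP) = 524.81 / (16 − 7) = 524.81/9.0 = 58.312 mL/cmH2O.
τ = R × C = 8.937 × 0.05831 L/cmH2O = 0.5211 s.
Fraction remaining = e^(−Te/τ) = e^(−0.56/0.5211) = 0.3414; trapped volume = 524.81 × 0.3414 = 179.17 mL.
Additional alveolar pressure from trapping ≈ V_trapped / C = 179.17 / 58.312 = 3.073 cmH2O.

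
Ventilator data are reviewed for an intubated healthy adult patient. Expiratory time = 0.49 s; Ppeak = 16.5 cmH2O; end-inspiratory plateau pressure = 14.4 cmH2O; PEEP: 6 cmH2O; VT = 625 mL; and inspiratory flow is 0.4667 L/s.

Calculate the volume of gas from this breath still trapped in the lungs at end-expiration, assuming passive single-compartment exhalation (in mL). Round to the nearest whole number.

145

R = (PIP − Pplat)/V̇ = (16.5 − 14.4) / 0.4667 = 2.1/0.4667 = 4.5 cmH2O·s/L.
C = Vt/(Pplat − PEEP) = 625.0 / (14.4 − 6) = 625.0/8.4 = 74.405 mL/cmH2O.
τ = R × C = 4.5 × 0.07441 L/cmH2O = 0.3348 s.
Fraction remaining = e^(−Te/τ) = e^(−0.49/0.3348) = 0.2314.
Trapped volume = 625.0 × 0.2314 = 144.63 mL.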